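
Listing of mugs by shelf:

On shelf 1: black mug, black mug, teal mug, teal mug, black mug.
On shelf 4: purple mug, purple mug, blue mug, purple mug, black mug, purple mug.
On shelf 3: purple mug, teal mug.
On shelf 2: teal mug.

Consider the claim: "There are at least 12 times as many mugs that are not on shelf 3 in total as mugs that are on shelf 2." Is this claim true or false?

True

mugs that are not on shelf 3: 12.
mugs on shelf 2: 1.
The claim requires 12 ≥ 12 × 1 = 12, which holds.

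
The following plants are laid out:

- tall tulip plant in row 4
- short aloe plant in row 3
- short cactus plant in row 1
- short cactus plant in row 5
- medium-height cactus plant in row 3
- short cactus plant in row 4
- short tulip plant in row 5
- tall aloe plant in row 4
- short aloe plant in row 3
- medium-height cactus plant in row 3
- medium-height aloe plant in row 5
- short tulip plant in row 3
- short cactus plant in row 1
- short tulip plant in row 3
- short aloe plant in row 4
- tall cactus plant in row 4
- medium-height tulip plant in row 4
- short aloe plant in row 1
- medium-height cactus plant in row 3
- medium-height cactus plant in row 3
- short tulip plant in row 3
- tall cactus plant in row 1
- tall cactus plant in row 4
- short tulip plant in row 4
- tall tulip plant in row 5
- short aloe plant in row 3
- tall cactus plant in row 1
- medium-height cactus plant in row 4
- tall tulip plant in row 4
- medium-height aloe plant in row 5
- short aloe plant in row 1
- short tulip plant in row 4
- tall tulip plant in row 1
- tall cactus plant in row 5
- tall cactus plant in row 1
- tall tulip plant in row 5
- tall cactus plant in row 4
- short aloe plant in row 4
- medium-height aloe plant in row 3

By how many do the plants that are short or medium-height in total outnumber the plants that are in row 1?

18

plants that are short or medium-height: 26.
plants in row 1: 8.
26 − 8 = 18.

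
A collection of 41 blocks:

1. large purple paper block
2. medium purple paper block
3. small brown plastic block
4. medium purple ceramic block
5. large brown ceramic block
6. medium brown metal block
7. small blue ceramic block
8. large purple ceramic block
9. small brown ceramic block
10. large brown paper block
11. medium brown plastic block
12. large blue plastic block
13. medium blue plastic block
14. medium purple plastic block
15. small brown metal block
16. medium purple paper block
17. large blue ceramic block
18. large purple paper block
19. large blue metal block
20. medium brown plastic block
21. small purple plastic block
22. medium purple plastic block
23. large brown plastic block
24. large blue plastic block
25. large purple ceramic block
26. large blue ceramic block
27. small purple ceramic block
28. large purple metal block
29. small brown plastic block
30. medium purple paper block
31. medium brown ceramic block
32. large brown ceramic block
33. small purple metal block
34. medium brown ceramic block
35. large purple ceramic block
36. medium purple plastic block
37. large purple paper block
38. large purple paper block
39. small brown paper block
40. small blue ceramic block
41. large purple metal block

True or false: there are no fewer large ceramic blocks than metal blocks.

True

large ceramic blocks: 7.
metal blocks: 6.
The claim requires 7 ≥ 6, which holds.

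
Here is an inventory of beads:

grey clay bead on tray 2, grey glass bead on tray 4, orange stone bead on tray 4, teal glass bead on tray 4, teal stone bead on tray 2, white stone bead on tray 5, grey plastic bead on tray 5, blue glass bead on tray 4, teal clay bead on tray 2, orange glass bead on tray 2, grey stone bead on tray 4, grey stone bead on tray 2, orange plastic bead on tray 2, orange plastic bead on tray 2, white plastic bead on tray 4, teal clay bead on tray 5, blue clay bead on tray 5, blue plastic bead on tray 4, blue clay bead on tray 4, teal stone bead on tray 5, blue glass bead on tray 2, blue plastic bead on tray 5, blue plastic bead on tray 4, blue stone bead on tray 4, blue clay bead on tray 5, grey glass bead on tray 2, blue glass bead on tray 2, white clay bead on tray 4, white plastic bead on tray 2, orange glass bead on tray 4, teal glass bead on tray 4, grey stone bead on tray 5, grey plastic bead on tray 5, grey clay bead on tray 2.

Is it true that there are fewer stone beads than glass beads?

There are 8 stone beads.
There are 9 glass beads.
The claim requires 8 < 9, which holds.

True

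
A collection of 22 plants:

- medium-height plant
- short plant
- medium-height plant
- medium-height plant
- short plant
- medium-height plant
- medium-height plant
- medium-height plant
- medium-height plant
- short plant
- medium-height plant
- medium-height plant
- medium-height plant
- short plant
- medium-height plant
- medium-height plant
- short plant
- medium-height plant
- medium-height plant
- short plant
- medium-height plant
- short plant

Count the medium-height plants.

15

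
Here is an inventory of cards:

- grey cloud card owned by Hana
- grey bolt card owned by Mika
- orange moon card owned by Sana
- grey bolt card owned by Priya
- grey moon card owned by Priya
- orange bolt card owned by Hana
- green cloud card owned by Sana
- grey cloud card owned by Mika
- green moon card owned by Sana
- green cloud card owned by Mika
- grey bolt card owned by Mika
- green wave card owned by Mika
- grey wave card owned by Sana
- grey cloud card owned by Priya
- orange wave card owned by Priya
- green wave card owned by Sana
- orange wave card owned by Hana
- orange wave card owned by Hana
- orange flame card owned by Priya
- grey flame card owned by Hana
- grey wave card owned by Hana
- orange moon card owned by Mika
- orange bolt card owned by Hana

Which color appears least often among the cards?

Counts by color: grey 10, orange 8, green 5.
The minimum is 5, held uniquely by green.

green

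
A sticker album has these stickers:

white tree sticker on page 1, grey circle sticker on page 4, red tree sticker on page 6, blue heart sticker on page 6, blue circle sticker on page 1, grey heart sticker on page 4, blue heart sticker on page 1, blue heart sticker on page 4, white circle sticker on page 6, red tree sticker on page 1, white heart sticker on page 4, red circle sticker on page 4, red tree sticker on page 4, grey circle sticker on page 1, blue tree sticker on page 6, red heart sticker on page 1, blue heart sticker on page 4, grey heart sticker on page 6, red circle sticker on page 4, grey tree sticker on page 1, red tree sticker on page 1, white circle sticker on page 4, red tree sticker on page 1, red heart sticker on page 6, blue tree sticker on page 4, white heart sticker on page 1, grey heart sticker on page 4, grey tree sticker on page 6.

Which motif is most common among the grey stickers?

heart

Counts by motif (restricted to grey stickers): heart 3, tree 2, circle 2.
The maximum is 3, held uniquely by heart.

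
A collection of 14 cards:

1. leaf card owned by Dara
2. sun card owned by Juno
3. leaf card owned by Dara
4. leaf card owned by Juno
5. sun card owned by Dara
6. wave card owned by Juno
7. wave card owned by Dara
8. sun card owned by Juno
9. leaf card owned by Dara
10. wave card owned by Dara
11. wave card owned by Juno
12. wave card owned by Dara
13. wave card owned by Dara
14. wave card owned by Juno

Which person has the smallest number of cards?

Juno

Counts by player: Dara→8, Juno→6.
The minimum is 6, held uniquely by Juno.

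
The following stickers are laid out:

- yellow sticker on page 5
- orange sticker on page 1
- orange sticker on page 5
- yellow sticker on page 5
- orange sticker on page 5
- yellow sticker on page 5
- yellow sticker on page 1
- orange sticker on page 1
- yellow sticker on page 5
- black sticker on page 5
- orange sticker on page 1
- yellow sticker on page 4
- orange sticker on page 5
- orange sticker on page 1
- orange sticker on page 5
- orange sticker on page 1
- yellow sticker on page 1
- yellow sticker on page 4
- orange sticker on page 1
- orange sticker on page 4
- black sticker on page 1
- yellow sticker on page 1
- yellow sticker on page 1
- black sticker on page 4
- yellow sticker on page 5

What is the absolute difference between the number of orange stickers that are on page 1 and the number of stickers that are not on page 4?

15

orange stickers on page 1: 6. stickers that are not on page 4: 21.
|6 − 21| = 21 − 6 = 15.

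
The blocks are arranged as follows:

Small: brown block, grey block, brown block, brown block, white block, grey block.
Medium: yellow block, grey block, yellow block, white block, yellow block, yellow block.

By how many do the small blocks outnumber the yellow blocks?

2

small blocks: 6.
yellow blocks: 4.
6 − 4 = 2.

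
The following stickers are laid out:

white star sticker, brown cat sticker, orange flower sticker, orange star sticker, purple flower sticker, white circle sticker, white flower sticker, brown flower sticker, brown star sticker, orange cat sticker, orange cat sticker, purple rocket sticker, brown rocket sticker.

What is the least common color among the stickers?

Counts by color: orange 4, brown 4, white 3, purple 2.
The minimum is 2, held uniquely by purple.

purple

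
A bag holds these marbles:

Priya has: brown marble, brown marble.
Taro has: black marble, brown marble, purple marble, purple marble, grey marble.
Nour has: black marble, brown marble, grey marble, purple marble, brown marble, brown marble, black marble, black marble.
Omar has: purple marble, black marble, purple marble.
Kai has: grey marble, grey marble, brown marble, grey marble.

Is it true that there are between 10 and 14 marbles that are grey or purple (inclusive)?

marbles that are grey or purple: 10.
The claim requires 10 ≤ 10 ≤ 14, which holds.

True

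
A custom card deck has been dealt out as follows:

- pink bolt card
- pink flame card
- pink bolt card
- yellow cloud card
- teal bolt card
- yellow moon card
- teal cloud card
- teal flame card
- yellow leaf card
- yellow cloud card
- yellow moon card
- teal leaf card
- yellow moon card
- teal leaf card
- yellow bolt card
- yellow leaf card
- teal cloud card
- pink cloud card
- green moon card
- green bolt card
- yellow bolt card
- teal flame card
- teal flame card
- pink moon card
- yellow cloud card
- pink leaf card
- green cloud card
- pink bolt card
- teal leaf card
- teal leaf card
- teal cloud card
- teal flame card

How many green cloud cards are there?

1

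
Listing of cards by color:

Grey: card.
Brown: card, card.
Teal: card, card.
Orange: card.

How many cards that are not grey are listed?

Total cards: 6; with the excluded value: 1; remaining 6 − 1 = 5.

5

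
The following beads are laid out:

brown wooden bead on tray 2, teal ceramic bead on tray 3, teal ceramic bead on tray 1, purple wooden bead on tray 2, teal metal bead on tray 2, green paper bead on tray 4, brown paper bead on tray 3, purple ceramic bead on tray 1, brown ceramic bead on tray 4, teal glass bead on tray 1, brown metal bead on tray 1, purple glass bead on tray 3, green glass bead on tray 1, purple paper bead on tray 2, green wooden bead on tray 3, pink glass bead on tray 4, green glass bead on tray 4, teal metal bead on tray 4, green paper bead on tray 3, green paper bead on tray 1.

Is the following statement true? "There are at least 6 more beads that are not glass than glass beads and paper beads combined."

There are 15 beads that are not glass.
glass beads: 5; paper beads: 5; combined: 5 + 5 = 10.
The claim requires 15 − 10 = 5 ≥ 6, which does not hold.

False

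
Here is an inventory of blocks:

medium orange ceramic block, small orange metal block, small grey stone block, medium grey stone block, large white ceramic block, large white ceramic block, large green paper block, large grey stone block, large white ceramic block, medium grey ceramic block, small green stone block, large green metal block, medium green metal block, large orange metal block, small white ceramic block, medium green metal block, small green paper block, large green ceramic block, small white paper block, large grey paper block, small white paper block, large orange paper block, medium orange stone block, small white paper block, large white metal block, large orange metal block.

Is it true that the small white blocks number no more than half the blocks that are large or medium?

True

small white blocks: 4.
blocks that are large or medium: 18.
The claim requires 2 × 4 = 8 ≤ 18, which holds.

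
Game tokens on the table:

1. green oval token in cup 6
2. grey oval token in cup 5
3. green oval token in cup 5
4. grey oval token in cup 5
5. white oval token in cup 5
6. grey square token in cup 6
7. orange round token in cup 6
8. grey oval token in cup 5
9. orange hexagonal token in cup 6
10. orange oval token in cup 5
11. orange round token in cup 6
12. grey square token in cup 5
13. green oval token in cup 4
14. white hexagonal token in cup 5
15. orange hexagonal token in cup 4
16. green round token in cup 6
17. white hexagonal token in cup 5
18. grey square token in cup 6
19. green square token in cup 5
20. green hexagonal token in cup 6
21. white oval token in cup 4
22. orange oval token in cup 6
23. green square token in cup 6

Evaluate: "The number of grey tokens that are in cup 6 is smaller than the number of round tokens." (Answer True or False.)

True

|grey tokens in cup 6| = 2.
|round tokens| = 3.
The claim requires 2 < 3, which holds.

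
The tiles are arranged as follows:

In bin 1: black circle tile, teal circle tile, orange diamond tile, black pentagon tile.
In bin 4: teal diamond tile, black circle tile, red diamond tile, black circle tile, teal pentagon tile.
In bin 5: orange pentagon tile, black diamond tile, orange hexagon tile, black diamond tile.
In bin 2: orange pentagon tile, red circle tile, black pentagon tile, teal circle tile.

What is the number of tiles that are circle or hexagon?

7

circle: 6; hexagon: 1; together 6 + 1 = 7.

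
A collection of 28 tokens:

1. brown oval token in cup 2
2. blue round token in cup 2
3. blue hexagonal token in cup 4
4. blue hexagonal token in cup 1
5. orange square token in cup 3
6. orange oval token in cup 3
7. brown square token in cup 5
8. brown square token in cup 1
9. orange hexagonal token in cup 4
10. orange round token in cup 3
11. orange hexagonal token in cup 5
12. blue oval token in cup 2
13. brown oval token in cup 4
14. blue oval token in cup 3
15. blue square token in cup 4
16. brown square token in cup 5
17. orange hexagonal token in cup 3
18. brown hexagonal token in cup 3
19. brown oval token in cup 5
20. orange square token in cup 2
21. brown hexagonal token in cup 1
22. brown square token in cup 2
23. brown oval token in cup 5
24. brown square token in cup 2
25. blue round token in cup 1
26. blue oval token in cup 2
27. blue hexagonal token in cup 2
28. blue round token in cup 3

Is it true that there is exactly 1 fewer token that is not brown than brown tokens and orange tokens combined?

True

tokens that are not brown: 17.
brown tokens: 11; orange tokens: 7; combined: 11 + 7 = 18.
The claim requires 18 − 17 (= 1) to equal 1, which holds.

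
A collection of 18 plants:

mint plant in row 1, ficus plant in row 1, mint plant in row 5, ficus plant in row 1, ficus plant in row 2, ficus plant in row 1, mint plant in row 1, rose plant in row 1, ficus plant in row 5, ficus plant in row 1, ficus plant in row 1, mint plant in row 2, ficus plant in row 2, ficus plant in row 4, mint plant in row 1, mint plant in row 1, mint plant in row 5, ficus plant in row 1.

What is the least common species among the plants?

Counts by species: ficus 10, mint 7, rose 1.
The minimum is 1, held uniquely by rose.

rose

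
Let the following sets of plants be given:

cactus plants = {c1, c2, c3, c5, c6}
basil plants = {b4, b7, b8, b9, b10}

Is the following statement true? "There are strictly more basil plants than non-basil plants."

False

There are 5 basil plants.
There are 5 non-basil plants.
The claim requires 5 > 5, which does not hold.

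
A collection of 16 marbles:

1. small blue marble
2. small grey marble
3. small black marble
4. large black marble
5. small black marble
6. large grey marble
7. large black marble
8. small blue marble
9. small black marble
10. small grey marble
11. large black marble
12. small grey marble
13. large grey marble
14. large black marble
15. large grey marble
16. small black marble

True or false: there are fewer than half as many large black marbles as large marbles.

|large black marbles| = 4.
|large marbles| = 7.
The claim requires 2 × 4 = 8 < 7, which does not hold.

False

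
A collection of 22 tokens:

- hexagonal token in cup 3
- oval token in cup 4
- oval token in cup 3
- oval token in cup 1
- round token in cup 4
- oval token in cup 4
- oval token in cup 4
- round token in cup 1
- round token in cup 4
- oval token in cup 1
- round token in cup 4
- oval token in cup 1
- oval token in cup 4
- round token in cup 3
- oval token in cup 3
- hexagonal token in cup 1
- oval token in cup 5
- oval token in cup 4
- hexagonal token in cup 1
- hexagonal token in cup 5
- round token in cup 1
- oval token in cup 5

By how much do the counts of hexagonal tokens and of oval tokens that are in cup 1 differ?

hexagonal tokens: 4. oval tokens in cup 1: 3.
|4 − 3| = 4 − 3 = 1.

1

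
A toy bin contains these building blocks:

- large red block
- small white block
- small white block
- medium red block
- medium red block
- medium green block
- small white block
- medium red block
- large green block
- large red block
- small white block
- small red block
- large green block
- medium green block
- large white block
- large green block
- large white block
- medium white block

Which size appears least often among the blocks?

Counts by size: large 7, medium 6, small 5.
The minimum is 5, held uniquely by small.

small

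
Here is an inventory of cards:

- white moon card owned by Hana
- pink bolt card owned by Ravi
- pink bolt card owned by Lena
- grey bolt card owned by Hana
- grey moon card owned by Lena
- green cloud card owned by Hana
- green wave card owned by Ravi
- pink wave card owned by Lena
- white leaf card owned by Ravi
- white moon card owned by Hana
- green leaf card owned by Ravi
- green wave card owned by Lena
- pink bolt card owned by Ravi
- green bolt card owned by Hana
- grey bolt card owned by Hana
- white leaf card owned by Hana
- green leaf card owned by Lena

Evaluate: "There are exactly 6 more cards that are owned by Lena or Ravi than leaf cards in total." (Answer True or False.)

cards owned by Lena or Ravi: 10.
leaf cards: 4.
The claim requires 10 − 4 (= 6) to equal 6, which holds.

True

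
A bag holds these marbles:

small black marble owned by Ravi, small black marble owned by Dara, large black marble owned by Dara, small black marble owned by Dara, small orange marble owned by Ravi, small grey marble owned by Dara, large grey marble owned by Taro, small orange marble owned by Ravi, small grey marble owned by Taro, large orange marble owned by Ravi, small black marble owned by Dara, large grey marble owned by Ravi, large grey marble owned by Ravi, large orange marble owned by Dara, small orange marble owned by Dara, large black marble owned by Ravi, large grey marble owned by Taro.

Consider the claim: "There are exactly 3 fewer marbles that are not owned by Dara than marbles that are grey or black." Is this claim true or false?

False

Count of marbles that are not owned by Dara: 10.
There are 12 marbles that are grey or black.
The claim requires 12 − 10 (= 2) to equal 3, which does not hold.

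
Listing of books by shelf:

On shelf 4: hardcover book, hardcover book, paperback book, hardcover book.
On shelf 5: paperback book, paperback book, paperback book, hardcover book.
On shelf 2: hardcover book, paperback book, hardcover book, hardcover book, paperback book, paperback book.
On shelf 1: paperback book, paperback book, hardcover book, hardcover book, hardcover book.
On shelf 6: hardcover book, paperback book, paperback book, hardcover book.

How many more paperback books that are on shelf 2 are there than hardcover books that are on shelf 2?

0

paperback books on shelf 2: 3.
hardcover books on shelf 2: 3.
3 − 3 = 0.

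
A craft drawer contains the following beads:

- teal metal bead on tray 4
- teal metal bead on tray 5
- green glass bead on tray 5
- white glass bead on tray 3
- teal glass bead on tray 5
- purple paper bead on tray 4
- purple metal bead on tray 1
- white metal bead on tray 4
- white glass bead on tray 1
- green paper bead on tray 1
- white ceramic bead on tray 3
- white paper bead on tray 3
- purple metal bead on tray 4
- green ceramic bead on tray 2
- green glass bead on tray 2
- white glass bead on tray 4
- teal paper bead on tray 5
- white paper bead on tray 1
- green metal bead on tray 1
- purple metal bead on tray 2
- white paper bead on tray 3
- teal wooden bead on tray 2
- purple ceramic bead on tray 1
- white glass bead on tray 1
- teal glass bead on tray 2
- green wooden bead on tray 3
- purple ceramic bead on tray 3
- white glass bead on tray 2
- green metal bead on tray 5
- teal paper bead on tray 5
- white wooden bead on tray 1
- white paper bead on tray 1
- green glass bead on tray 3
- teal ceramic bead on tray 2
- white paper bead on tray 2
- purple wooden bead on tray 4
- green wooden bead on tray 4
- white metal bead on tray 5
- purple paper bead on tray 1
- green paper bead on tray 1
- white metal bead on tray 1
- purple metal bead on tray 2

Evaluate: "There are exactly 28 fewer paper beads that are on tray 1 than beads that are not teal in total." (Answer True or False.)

False

paper beads on tray 1: 5.
beads that are not teal: 34.
The claim requires 34 − 5 (= 29) to equal 28, which does not hold.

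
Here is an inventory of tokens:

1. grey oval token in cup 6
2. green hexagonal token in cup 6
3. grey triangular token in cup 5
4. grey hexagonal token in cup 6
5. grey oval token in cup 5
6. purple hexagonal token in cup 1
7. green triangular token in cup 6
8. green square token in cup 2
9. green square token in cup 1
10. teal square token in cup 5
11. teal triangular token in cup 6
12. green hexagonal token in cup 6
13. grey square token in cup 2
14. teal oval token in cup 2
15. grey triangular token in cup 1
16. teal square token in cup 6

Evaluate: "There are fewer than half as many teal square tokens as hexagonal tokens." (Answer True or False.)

|teal square tokens| = 2.
|hexagonal tokens| = 4.
The claim requires 2 × 2 = 4 < 4, which does not hold.

False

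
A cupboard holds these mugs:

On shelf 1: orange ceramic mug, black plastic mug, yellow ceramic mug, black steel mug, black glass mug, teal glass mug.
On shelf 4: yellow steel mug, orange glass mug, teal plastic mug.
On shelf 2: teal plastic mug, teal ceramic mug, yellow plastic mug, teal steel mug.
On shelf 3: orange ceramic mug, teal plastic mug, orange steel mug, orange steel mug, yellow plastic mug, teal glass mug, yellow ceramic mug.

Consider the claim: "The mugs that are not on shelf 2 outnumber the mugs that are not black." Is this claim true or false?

mugs that are not on shelf 2: 16.
mugs that are not black: 17.
The claim requires 16 > 17, which does not hold.

False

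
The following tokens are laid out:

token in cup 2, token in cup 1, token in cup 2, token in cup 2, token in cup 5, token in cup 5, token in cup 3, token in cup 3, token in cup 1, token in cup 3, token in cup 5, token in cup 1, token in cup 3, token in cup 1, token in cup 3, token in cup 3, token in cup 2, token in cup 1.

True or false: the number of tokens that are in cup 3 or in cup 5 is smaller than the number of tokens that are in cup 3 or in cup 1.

tokens in cup 3 or in cup 5: 9.
tokens in cup 3 or in cup 1: 11.
The claim requires 9 < 11, which holds.

True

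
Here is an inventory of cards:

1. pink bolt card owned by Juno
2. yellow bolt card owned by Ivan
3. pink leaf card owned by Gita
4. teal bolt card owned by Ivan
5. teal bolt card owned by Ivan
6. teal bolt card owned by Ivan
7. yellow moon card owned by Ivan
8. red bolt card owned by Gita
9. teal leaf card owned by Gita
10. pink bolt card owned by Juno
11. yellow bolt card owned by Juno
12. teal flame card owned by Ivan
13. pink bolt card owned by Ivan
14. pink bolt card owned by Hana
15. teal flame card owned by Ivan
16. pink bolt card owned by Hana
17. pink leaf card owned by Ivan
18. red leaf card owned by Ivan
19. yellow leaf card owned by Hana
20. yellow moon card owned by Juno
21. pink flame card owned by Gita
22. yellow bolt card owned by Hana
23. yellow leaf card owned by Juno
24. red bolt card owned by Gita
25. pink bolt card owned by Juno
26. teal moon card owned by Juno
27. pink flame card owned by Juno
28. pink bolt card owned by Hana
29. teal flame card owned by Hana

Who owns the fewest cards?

Counts by player: Ivan→10, Juno→8, Hana→6, Gita→5.
The minimum is 5, held uniquely by Gita.

Gita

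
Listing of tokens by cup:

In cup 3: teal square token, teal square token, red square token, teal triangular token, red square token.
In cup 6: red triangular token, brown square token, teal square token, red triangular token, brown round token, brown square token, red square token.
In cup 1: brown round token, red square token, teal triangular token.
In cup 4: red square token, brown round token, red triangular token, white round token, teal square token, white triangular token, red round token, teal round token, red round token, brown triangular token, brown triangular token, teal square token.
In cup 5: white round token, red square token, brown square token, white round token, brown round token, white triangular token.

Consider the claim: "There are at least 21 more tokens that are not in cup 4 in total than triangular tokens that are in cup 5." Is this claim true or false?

There are 21 tokens that are not in cup 4.
There is 1 triangular token in cup 5.
The claim requires 21 − 1 = 20 ≥ 21, which does not hold.

False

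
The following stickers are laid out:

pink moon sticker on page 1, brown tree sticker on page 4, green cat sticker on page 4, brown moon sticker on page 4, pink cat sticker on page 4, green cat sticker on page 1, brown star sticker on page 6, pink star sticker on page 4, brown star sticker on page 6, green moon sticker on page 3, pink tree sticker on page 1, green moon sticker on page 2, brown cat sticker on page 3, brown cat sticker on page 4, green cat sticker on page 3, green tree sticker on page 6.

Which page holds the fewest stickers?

Counts by page: page 4→6, page 3→3, page 1→3, page 6→3, page 2→1.
The minimum is 1, held uniquely by page 2.

page 2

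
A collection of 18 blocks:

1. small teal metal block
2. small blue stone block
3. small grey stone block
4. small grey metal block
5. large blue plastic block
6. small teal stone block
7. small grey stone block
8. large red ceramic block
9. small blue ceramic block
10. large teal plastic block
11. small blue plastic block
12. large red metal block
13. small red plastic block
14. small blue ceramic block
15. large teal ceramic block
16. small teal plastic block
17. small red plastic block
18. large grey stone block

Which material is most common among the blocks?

plastic

Counts by material: plastic 6, stone 5, ceramic 4, metal 3.
The maximum is 6, held uniquely by plastic.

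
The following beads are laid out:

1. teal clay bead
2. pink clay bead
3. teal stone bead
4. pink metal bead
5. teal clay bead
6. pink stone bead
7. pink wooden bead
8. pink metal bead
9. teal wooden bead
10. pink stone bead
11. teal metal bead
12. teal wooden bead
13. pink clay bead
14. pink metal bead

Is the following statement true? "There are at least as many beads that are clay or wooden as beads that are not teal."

False

beads that are clay or wooden: 7.
beads that are not teal: 8.
The claim requires 7 ≥ 8, which does not hold.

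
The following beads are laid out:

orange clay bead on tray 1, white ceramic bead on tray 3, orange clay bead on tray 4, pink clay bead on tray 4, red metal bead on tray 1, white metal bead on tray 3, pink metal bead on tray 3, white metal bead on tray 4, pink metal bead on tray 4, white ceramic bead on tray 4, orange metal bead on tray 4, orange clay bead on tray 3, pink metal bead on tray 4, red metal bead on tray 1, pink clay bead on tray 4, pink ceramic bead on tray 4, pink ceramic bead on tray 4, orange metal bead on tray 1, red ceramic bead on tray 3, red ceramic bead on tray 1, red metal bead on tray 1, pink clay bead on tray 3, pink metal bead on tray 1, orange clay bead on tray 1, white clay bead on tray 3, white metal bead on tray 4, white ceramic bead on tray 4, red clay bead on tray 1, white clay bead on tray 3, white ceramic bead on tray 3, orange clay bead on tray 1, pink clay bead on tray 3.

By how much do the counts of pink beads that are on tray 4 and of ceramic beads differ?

pink beads on tray 4: 6. ceramic beads: 8.
|6 − 8| = 8 − 6 = 2.

2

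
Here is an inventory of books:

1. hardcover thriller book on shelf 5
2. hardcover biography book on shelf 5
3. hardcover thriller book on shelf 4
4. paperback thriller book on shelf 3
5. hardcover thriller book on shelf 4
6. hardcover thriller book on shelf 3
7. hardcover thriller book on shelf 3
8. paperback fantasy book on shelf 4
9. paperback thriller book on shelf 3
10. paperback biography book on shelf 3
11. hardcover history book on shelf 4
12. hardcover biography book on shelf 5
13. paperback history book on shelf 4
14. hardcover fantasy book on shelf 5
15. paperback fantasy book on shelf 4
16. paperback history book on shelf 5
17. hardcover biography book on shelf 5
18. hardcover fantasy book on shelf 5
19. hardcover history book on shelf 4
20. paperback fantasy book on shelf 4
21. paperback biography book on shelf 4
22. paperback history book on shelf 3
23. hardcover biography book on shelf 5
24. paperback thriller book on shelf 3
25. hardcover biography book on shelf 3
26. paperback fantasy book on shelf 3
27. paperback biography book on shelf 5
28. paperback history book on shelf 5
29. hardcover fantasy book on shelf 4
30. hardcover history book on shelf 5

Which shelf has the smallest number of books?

shelf 3

Counts by shelf: shelf 5→11, shelf 4→10, shelf 3→9.
The minimum is 9, held uniquely by shelf 3.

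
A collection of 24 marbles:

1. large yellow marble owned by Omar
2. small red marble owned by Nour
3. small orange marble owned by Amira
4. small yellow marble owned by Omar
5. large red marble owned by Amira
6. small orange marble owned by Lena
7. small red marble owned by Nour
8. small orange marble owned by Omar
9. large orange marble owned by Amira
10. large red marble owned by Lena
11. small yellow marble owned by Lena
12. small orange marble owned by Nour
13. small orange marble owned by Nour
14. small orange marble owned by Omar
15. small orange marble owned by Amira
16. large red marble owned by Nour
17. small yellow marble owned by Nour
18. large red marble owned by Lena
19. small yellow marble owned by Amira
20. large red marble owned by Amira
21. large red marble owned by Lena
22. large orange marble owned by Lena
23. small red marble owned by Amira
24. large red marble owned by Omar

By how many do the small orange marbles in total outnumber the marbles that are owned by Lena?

small orange marbles: 7.
marbles owned by Lena: 6.
7 − 6 = 1.

1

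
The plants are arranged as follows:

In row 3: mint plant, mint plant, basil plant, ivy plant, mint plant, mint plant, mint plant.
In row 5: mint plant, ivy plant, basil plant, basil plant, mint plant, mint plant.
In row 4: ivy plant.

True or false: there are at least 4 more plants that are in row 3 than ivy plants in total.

True

|plants in row 3| = 7.
|ivy plants| = 3.
The claim requires 7 − 3 = 4 ≥ 4, which holds.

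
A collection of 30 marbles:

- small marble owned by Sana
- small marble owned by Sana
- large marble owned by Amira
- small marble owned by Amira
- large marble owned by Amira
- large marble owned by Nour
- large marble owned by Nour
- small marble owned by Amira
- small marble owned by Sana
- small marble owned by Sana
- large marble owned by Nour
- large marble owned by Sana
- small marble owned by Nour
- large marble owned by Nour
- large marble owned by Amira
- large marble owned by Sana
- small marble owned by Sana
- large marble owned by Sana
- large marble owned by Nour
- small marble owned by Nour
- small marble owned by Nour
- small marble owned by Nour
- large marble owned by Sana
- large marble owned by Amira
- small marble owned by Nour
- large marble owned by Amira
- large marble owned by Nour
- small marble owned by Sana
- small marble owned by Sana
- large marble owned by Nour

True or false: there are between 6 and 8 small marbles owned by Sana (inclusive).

True

Count of small marbles owned by Sana: 7.
The claim requires 6 ≤ 7 ≤ 8, which holds.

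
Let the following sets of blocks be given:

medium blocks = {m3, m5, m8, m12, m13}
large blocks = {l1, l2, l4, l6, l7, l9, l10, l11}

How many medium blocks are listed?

5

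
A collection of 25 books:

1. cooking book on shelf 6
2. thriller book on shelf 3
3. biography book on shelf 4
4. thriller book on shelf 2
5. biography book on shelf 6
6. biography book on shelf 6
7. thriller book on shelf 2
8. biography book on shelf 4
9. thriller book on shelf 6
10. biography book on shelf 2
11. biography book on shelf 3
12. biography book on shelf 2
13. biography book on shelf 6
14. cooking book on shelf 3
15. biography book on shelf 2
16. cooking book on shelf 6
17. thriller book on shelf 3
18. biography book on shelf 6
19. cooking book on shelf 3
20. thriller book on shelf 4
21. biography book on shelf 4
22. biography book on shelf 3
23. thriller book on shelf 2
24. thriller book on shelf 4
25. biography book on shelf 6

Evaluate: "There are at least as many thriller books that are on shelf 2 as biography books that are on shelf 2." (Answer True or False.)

thriller books on shelf 2: 3.
biography books on shelf 2: 3.
The claim requires 3 ≥ 3, which holds.

True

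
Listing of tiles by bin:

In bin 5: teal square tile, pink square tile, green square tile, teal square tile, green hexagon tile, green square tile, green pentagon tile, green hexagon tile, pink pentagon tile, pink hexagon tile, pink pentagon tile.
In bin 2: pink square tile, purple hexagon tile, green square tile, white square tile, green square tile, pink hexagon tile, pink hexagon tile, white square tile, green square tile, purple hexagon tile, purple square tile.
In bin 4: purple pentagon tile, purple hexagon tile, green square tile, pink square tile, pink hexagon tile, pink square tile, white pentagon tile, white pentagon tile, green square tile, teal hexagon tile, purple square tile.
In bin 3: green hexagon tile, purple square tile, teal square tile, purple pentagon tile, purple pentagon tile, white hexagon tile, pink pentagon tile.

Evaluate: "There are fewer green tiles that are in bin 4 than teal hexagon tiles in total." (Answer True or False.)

There are 2 green tiles in bin 4.
There is 1 teal hexagon tile.
The claim requires 2 < 1, which does not hold.

False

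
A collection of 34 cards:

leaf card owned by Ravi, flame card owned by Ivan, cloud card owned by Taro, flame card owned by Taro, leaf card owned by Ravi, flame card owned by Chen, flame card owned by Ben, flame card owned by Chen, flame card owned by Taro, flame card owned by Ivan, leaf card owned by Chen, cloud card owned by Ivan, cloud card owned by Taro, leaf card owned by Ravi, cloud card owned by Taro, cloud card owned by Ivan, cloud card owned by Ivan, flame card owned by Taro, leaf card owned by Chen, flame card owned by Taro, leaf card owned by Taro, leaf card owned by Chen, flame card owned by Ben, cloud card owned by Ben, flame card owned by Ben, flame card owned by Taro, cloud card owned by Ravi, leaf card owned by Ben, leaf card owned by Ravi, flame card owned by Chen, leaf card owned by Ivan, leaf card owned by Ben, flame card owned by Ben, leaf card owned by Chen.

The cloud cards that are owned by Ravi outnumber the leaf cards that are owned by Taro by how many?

0

cloud cards owned by Ravi: 1.
leaf cards owned by Taro: 1.
1 − 1 = 0.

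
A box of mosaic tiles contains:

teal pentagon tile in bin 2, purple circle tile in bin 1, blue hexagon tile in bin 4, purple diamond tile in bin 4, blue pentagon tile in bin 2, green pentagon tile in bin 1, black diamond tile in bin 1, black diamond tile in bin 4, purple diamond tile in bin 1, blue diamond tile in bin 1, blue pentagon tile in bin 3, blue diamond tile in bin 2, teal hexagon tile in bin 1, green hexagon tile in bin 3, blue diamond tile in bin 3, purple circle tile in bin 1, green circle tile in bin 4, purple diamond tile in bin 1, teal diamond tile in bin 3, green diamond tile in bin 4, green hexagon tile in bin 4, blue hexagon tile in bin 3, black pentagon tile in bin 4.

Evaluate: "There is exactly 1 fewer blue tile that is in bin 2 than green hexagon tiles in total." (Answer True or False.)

False

blue tiles in bin 2: 2.
green hexagon tiles: 2.
The claim requires 2 − 2 (= 0) to equal 1, which does not hold.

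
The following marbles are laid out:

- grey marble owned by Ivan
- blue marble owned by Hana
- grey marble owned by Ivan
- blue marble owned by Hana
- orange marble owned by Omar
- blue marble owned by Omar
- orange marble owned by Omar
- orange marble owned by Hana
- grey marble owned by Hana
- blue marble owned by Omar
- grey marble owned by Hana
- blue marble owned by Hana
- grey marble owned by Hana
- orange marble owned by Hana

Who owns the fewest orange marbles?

Counts by owner (restricted to orange marbles): Hana→2, Omar→2, Ivan→0.
The minimum is 0, held uniquely by Ivan.

Ivan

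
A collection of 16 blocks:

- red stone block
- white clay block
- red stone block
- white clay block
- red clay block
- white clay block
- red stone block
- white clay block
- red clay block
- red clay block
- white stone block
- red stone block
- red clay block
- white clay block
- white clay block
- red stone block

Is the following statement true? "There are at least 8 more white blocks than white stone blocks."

False

There are 7 white blocks.
There is 1 white stone block.
The claim requires 7 − 1 = 6 ≥ 8, which does not hold.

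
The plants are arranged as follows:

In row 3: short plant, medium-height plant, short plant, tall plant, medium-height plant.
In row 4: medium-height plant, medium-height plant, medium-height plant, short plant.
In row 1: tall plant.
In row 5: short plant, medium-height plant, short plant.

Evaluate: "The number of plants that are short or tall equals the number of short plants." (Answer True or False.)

False

plants that are short or tall: 7.
short plants: 5.
The claim requires 7 = 5, which does not hold.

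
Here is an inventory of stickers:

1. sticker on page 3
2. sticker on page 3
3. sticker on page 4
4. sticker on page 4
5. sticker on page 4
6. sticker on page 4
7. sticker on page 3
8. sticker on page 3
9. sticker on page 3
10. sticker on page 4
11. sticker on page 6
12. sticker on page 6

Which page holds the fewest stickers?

page 6

Counts by page: page 4→5, page 3→5, page 6→2.
The minimum is 2, held uniquely by page 6.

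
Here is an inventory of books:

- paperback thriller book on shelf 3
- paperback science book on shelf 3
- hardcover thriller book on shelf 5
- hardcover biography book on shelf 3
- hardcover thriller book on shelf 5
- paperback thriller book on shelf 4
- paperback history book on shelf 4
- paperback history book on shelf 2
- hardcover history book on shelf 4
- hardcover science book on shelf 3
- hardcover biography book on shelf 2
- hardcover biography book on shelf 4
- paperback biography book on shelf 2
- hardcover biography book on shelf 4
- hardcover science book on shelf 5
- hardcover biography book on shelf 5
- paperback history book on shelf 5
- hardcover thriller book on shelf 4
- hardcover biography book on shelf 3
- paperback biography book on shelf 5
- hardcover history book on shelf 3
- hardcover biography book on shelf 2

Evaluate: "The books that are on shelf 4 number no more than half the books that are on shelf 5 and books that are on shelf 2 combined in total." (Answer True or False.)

|books on shelf 4| = 6.
books on shelf 5: 6; books on shelf 2: 4; combined: 6 + 4 = 10.
The claim requires 2 × 6 = 12 ≤ 10, which does not hold.

False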